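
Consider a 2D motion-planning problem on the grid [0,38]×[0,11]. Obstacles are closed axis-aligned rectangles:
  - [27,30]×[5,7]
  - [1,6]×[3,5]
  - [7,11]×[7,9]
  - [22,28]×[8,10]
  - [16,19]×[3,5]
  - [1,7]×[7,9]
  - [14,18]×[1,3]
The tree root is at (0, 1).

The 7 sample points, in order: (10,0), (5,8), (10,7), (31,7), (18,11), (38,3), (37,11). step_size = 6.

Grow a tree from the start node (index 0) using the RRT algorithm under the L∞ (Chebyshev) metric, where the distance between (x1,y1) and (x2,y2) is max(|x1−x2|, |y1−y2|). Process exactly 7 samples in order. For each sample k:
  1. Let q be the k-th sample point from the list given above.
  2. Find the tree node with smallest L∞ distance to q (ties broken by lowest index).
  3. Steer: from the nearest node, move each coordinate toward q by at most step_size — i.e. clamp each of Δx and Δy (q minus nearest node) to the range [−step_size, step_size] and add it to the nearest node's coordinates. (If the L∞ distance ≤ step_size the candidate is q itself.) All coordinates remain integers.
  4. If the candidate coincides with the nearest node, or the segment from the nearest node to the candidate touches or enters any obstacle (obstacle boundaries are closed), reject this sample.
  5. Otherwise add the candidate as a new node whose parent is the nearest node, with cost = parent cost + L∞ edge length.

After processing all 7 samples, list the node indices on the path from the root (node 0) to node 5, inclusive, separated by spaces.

1. q=(10,0) nearest=0 d=10 new=(6,0) → add node 1 parent=0 cost=6
2. q=(5,8) nearest=0 d=7 new=(5,7) → blocked by [1,6]×[3,5], reject
3. q=(10,7) nearest=1 d=7 new=(10,6) → add node 2 parent=1 cost=12
4. q=(31,7) nearest=2 d=21 new=(16,7) → add node 3 parent=2 cost=18
5. q=(18,11) nearest=3 d=4 new=(18,11) → add node 4 parent=3 cost=22
6. q=(38,3) nearest=4 d=20 new=(24,5) → add node 5 parent=4 cost=28
7. q=(37,11) nearest=5 d=13 new=(30,11) → blocked by [22,28]×[8,10], reject

Path: 0 1 2 3 4 5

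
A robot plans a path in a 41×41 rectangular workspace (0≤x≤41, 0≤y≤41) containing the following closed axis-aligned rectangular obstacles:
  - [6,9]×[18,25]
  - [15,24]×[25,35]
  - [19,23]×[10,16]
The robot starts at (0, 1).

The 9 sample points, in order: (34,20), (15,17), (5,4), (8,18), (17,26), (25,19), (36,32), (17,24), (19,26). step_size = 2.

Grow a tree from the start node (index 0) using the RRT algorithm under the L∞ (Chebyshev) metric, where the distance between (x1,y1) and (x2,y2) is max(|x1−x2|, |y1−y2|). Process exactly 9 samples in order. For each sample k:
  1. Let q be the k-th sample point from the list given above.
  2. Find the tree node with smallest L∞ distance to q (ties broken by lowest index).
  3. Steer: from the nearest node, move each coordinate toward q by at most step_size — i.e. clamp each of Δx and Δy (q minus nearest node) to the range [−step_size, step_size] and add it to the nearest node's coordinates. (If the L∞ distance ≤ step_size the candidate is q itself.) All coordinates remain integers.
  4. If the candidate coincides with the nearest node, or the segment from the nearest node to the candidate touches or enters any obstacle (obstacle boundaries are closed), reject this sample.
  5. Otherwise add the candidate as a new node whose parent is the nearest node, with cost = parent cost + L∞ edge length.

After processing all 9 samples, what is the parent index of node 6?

Parent of node 6: 5

1. q=(34,20) nearest=0 d=34 new=(2,3) → add node 1 parent=0 cost=2
2. q=(15,17) nearest=1 d=14 new=(4,5) → add node 2 parent=1 cost=4
3. q=(5,4) nearest=2 d=1 new=(5,4) → add node 3 parent=2 cost=5
4. q=(8,18) nearest=2 d=13 new=(6,7) → add node 4 parent=2 cost=6
5. q=(17,26) nearest=4 d=19 new=(8,9) → add node 5 parent=4 cost=8
6. q=(25,19) nearest=5 d=17 new=(10,11) → add node 6 parent=5 cost=10
7. q=(36,32) nearest=6 d=26 new=(12,13) → add node 7 parent=6 cost=12
8. q=(17,24) nearest=7 d=11 new=(14,15) → add node 8 parent=7 cost=14
9. q=(19,26) nearest=8 d=11 new=(16,17) → add node 9 parent=8 cost=16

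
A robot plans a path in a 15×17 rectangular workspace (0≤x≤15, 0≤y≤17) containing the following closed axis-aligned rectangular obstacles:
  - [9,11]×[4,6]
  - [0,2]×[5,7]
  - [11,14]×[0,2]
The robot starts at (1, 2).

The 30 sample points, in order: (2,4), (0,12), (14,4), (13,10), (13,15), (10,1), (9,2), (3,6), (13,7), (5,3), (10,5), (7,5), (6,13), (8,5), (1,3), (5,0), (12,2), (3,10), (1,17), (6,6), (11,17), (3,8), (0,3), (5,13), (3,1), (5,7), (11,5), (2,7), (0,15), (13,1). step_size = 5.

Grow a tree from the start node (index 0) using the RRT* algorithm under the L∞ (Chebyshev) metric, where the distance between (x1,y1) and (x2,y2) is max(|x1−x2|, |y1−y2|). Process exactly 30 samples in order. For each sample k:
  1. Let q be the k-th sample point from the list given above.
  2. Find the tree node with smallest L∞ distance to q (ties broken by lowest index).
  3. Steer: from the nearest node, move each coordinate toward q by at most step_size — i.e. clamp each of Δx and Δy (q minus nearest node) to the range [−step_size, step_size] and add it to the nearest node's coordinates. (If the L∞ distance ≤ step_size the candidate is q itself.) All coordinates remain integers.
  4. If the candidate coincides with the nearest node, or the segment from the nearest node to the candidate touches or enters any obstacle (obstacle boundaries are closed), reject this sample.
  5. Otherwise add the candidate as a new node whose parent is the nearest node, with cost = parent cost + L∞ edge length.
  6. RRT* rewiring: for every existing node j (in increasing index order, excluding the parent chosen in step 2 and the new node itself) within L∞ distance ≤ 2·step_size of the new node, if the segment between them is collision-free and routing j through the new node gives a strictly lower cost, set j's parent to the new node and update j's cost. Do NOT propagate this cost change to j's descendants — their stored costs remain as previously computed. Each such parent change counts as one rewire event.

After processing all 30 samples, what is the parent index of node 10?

Parent of node 10: 20

1. q=(2,4) nearest=0 d=2 new=(2,4) → add node 1 parent=0 cost=2
2. q=(0,12) nearest=1 d=8 new=(0,9) → blocked by [0,2]×[5,7], reject
3. q=(14,4) nearest=1 d=12 new=(7,4) → add node 2 parent=1 cost=7
4. q=(13,10) nearest=2 d=6 new=(12,9) → blocked by [9,11]×[4,6], reject
5. q=(13,15) nearest=1 d=11 new=(7,9) → add node 3 parent=1 cost=7
6. q=(10,1) nearest=2 d=3 new=(10,1) → add node 4 parent=2 cost=10
7. q=(9,2) nearest=4 d=1 new=(9,2) → add node 5 parent=4 cost=11
8. q=(3,6) nearest=1 d=2 new=(3,6) → add node 6 parent=1 cost=4; rewire 5→6 (10<11)
9. q=(13,7) nearest=5 d=5 new=(13,7) → blocked by [9,11]×[4,6], reject
10. q=(5,3) nearest=2 d=2 new=(5,3) → add node 7 parent=2 cost=9
11. q=(10,5) nearest=2 d=3 new=(10,5) → blocked by [9,11]×[4,6], reject
12. q=(7,5) nearest=2 d=1 new=(7,5) → add node 8 parent=2 cost=8
13. q=(6,13) nearest=3 d=4 new=(6,13) → add node 9 parent=3 cost=11
14. q=(8,5) nearest=2 d=1 new=(8,5) → add node 10 parent=2 cost=8
15. q=(1,3) nearest=0 d=1 new=(1,3) → add node 11 parent=0 cost=1; rewire 5→11 (9<10); rewire 7→11 (5<9); rewire 8→11 (7<8)
16. q=(5,0) nearest=7 d=3 new=(5,0) → add node 12 parent=7 cost=8
17. q=(12,2) nearest=4 d=2 new=(12,2) → blocked by [11,14]×[0,2], reject
18. q=(3,10) nearest=9 d=3 new=(3,10) → add node 13 parent=9 cost=14
19. q=(1,17) nearest=9 d=5 new=(1,17) → add node 14 parent=9 cost=16
20. q=(6,6) nearest=8 d=1 new=(6,6) → add node 15 parent=8 cost=8; rewire 13→15 (12<14)
21. q=(11,17) nearest=9 d=5 new=(11,17) → add node 16 parent=9 cost=16
22. q=(3,8) nearest=6 d=2 new=(3,8) → add node 17 parent=6 cost=6; rewire 13→17 (8<12); rewire 14→17 (15<16); rewire 16→17 (15<16)
23. q=(0,3) nearest=0 d=1 new=(0,3) → add node 18 parent=0 cost=1; rewire 12→18 (6<8); rewire 15→18 (7<8)
24. q=(5,13) nearest=9 d=1 new=(5,13) → add node 19 parent=9 cost=12
25. q=(3,1) nearest=0 d=2 new=(3,1) → add node 20 parent=0 cost=2; rewire 2→20 (6<7); rewire 4→20 (9<10); rewire 5→20 (8<9); rewire 7→20 (4<5); rewire 8→20 (6<7); rewire 10→20 (7<8); rewire 12→20 (4<6)
26. q=(5,7) nearest=15 d=1 new=(5,7) → add node 21 parent=15 cost=8
27. q=(11,5) nearest=5 d=3 new=(11,5) → blocked by [9,11]×[4,6], reject
28. q=(2,7) nearest=6 d=1 new=(2,7) → blocked by [0,2]×[5,7], reject
29. q=(0,15) nearest=14 d=2 new=(0,15) → add node 22 parent=14 cost=17
30. q=(13,1) nearest=4 d=3 new=(13,1) → blocked by [11,14]×[0,2], reject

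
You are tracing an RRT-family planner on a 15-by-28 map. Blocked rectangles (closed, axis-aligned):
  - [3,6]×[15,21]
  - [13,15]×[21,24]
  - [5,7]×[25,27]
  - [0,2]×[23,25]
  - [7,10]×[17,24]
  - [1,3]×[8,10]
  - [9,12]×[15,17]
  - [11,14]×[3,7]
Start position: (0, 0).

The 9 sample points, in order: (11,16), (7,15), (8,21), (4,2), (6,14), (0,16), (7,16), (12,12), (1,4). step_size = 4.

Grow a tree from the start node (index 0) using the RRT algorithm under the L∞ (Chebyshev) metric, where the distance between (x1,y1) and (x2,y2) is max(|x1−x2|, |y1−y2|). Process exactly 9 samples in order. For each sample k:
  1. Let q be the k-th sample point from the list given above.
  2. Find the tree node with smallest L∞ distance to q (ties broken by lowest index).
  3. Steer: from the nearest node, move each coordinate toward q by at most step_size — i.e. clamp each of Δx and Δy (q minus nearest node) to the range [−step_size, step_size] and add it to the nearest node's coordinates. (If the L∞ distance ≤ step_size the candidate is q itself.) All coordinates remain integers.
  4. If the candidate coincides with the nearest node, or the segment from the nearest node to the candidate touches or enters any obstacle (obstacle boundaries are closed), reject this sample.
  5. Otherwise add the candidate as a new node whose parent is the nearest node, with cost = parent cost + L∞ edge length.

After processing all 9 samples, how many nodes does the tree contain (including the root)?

1. q=(11,16) nearest=0 d=16 new=(4,4) → add node 1 parent=0 cost=4
2. q=(7,15) nearest=1 d=11 new=(7,8) → add node 2 parent=1 cost=8
3. q=(8,21) nearest=2 d=13 new=(8,12) → add node 3 parent=2 cost=12
4. q=(4,2) nearest=1 d=2 new=(4,2) → add node 4 parent=1 cost=6
5. q=(6,14) nearest=3 d=2 new=(6,14) → add node 5 parent=3 cost=14
6. q=(0,16) nearest=5 d=6 new=(2,16) → blocked by [3,6]×[15,21], reject
7. q=(7,16) nearest=5 d=2 new=(7,16) → add node 6 parent=5 cost=16
8. q=(12,12) nearest=3 d=4 new=(12,12) → add node 7 parent=3 cost=16
9. q=(1,4) nearest=1 d=3 new=(1,4) → add node 8 parent=1 cost=7

Node count: 9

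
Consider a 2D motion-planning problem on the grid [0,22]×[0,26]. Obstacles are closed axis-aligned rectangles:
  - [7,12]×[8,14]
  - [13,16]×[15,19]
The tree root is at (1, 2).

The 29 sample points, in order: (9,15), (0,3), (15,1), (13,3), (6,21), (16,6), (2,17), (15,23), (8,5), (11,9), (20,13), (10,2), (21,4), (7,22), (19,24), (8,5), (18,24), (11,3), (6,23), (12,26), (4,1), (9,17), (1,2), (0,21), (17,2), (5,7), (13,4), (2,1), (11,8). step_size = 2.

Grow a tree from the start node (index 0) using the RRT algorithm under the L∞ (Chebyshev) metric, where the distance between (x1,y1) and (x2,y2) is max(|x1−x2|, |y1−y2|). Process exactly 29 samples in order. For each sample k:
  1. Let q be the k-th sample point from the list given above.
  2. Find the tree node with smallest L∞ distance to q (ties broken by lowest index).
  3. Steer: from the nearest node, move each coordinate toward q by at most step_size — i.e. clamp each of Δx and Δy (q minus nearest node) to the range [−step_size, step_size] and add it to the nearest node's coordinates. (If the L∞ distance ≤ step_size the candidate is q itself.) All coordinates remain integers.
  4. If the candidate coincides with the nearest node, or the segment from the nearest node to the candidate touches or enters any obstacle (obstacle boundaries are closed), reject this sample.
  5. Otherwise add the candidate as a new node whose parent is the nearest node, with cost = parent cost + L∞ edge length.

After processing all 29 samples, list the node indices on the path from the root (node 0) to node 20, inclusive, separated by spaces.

Path: 0 20

1. q=(9,15) nearest=0 d=13 new=(3,4) → add node 1 parent=0 cost=2
2. q=(0,3) nearest=0 d=1 new=(0,3) → add node 2 parent=0 cost=1
3. q=(15,1) nearest=1 d=12 new=(5,2) → add node 3 parent=1 cost=4
4. q=(13,3) nearest=3 d=8 new=(7,3) → add node 4 parent=3 cost=6
5. q=(6,21) nearest=1 d=17 new=(5,6) → add node 5 parent=1 cost=4
6. q=(16,6) nearest=4 d=9 new=(9,5) → add node 6 parent=4 cost=8
7. q=(2,17) nearest=5 d=11 new=(3,8) → add node 7 parent=5 cost=6
8. q=(15,23) nearest=7 d=15 new=(5,10) → add node 8 parent=7 cost=8
9. q=(8,5) nearest=6 d=1 new=(8,5) → add node 9 parent=6 cost=9
10. q=(11,9) nearest=6 d=4 new=(11,7) → add node 10 parent=6 cost=10
11. q=(20,13) nearest=10 d=9 new=(13,9) → blocked by [7,12]×[8,14], reject
12. q=(10,2) nearest=4 d=3 new=(9,2) → add node 11 parent=4 cost=8
13. q=(21,4) nearest=10 d=10 new=(13,5) → add node 12 parent=10 cost=12
14. q=(7,22) nearest=8 d=12 new=(7,12) → blocked by [7,12]×[8,14], reject
15. q=(19,24) nearest=8 d=14 new=(7,12) → blocked by [7,12]×[8,14], reject
16. q=(8,5) nearest=9 d=0 → coincident, reject
17. q=(18,24) nearest=8 d=14 new=(7,12) → blocked by [7,12]×[8,14], reject
18. q=(11,3) nearest=6 d=2 new=(11,3) → add node 13 parent=6 cost=10
19. q=(6,23) nearest=8 d=13 new=(6,12) → add node 14 parent=8 cost=10
20. q=(12,26) nearest=14 d=14 new=(8,14) → blocked by [7,12]×[8,14], reject
21. q=(4,1) nearest=3 d=1 new=(4,1) → add node 15 parent=3 cost=5
22. q=(9,17) nearest=14 d=5 new=(8,14) → blocked by [7,12]×[8,14], reject
23. q=(1,2) nearest=0 d=0 → coincident, reject
24. q=(0,21) nearest=14 d=9 new=(4,14) → add node 16 parent=14 cost=12
25. q=(17,2) nearest=12 d=4 new=(15,3) → add node 17 parent=12 cost=14
26. q=(5,7) nearest=5 d=1 new=(5,7) → add node 18 parent=5 cost=5
27. q=(13,4) nearest=12 d=1 new=(13,4) → add node 19 parent=12 cost=13
28. q=(2,1) nearest=0 d=1 new=(2,1) → add node 20 parent=0 cost=1
29. q=(11,8) nearest=10 d=1 new=(11,8) → blocked by [7,12]×[8,14], reject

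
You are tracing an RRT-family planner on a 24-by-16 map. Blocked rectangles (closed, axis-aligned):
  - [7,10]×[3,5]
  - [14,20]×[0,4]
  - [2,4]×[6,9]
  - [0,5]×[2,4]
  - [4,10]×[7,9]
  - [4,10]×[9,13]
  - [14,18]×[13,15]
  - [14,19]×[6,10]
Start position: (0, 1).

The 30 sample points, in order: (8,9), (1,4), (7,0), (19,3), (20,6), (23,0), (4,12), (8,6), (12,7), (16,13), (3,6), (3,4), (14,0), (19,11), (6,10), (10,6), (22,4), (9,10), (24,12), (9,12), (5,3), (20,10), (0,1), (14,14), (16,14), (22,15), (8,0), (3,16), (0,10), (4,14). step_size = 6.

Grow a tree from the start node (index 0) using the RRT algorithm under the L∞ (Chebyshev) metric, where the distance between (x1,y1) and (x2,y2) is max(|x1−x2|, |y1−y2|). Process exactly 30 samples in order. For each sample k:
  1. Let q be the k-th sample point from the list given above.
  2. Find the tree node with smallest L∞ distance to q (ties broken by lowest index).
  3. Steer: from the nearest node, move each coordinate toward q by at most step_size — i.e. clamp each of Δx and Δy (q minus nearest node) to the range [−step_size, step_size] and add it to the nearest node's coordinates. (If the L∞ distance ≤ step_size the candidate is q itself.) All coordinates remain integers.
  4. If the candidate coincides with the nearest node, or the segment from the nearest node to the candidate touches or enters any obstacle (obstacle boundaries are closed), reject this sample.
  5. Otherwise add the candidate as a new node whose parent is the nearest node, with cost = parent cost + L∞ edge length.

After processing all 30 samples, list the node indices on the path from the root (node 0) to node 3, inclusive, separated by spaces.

Path: 0 1 2 3

1. q=(8,9) nearest=0 d=8 new=(6,7) → blocked by [0,5]×[2,4], reject
2. q=(1,4) nearest=0 d=3 new=(1,4) → blocked by [0,5]×[2,4], reject
3. q=(7,0) nearest=0 d=7 new=(6,0) → add node 1 parent=0 cost=6
4. q=(19,3) nearest=1 d=13 new=(12,3) → add node 2 parent=1 cost=12
5. q=(20,6) nearest=2 d=8 new=(18,6) → blocked by [14,20]×[0,4], reject
6. q=(23,0) nearest=2 d=11 new=(18,0) → blocked by [14,20]×[0,4], reject
7. q=(4,12) nearest=2 d=9 new=(6,9) → blocked by [7,10]×[3,5], reject
8. q=(8,6) nearest=2 d=4 new=(8,6) → blocked by [7,10]×[3,5], reject
9. q=(12,7) nearest=2 d=4 new=(12,7) → add node 3 parent=2 cost=16
10. q=(16,13) nearest=3 d=6 new=(16,13) → blocked by [14,18]×[13,15], reject
11. q=(3,6) nearest=0 d=5 new=(3,6) → blocked by [2,4]×[6,9], reject
12. q=(3,4) nearest=0 d=3 new=(3,4) → blocked by [0,5]×[2,4], reject
13. q=(14,0) nearest=2 d=3 new=(14,0) → blocked by [14,20]×[0,4], reject
14. q=(19,11) nearest=3 d=7 new=(18,11) → blocked by [14,19]×[6,10], reject
15. q=(6,10) nearest=3 d=6 new=(6,10) → blocked by [4,10]×[7,9], reject
16. q=(10,6) nearest=3 d=2 new=(10,6) → add node 4 parent=3 cost=18
17. q=(22,4) nearest=2 d=10 new=(18,4) → blocked by [14,20]×[0,4], reject
18. q=(9,10) nearest=3 d=3 new=(9,10) → blocked by [4,10]×[7,9], reject
19. q=(24,12) nearest=2 d=12 new=(18,9) → blocked by [14,19]×[6,10], reject
20. q=(9,12) nearest=3 d=5 new=(9,12) → blocked by [4,10]×[9,13], reject
21. q=(5,3) nearest=1 d=3 new=(5,3) → blocked by [0,5]×[2,4], reject
22. q=(20,10) nearest=2 d=8 new=(18,9) → blocked by [14,19]×[6,10], reject
23. q=(0,1) nearest=0 d=0 → coincident, reject
24. q=(14,14) nearest=3 d=7 new=(14,13) → blocked by [14,18]×[13,15], reject
25. q=(16,14) nearest=3 d=7 new=(16,13) → blocked by [14,18]×[13,15], reject
26. q=(22,15) nearest=3 d=10 new=(18,13) → blocked by [14,18]×[13,15], reject
27. q=(8,0) nearest=1 d=2 new=(8,0) → add node 5 parent=1 cost=8
28. q=(3,16) nearest=3 d=9 new=(6,13) → blocked by [4,10]×[7,9], reject
29. q=(0,10) nearest=0 d=9 new=(0,7) → blocked by [0,5]×[2,4], reject
30. q=(4,14) nearest=3 d=8 new=(6,13) → blocked by [4,10]×[7,9], reject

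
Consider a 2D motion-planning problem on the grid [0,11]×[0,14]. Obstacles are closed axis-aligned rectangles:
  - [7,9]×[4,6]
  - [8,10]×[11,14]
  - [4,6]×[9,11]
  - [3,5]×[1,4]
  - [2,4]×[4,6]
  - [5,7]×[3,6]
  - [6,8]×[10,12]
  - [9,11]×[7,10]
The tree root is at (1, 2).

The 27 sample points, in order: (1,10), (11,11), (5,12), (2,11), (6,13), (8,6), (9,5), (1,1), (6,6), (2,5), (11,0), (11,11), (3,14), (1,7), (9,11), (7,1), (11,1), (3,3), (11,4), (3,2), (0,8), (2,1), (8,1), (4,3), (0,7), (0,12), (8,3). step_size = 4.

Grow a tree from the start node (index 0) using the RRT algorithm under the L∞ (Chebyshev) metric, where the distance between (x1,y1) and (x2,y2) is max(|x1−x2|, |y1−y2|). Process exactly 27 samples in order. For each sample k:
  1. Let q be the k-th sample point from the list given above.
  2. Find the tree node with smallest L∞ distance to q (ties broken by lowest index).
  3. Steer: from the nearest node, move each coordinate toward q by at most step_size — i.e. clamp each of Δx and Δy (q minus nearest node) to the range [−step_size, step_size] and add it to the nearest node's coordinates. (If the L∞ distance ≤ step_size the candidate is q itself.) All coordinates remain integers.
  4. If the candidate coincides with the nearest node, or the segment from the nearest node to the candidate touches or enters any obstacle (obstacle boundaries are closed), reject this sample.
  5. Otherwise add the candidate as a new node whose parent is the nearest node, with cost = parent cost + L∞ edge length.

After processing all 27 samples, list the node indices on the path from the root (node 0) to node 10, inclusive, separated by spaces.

1. q=(1,10) nearest=0 d=8 new=(1,6) → add node 1 parent=0 cost=4
2. q=(11,11) nearest=0 d=10 new=(5,6) → blocked by [3,5]×[1,4], reject
3. q=(5,12) nearest=1 d=6 new=(5,10) → blocked by [4,6]×[9,11], reject
4. q=(2,11) nearest=1 d=5 new=(2,10) → add node 2 parent=1 cost=8
5. q=(6,13) nearest=2 d=4 new=(6,13) → add node 3 parent=2 cost=12
6. q=(8,6) nearest=2 d=6 new=(6,6) → blocked by [5,7]×[3,6], reject
7. q=(9,5) nearest=2 d=7 new=(6,6) → blocked by [5,7]×[3,6], reject
8. q=(1,1) nearest=0 d=1 new=(1,1) → add node 4 parent=0 cost=1
9. q=(6,6) nearest=2 d=4 new=(6,6) → blocked by [5,7]×[3,6], reject
10. q=(2,5) nearest=1 d=1 new=(2,5) → blocked by [2,4]×[4,6], reject
11. q=(11,0) nearest=0 d=10 new=(5,0) → blocked by [3,5]×[1,4], reject
12. q=(11,11) nearest=3 d=5 new=(10,11) → blocked by [8,10]×[11,14], reject
13. q=(3,14) nearest=3 d=3 new=(3,14) → add node 5 parent=3 cost=15
14. q=(1,7) nearest=1 d=1 new=(1,7) → add node 6 parent=1 cost=5
15. q=(9,11) nearest=3 d=3 new=(9,11) → blocked by [8,10]×[11,14], reject
16. q=(7,1) nearest=0 d=6 new=(5,1) → blocked by [3,5]×[1,4], reject
17. q=(11,1) nearest=2 d=9 new=(6,6) → blocked by [5,7]×[3,6], reject
18. q=(3,3) nearest=0 d=2 new=(3,3) → blocked by [3,5]×[1,4], reject
19. q=(11,4) nearest=2 d=9 new=(6,6) → blocked by [5,7]×[3,6], reject
20. q=(3,2) nearest=0 d=2 new=(3,2) → blocked by [3,5]×[1,4], reject
21. q=(0,8) nearest=6 d=1 new=(0,8) → add node 7 parent=6 cost=6
22. q=(2,1) nearest=0 d=1 new=(2,1) → add node 8 parent=0 cost=1
23. q=(8,1) nearest=8 d=6 new=(6,1) → blocked by [3,5]×[1,4], reject
24. q=(4,3) nearest=8 d=2 new=(4,3) → blocked by [3,5]×[1,4], reject
25. q=(0,7) nearest=1 d=1 new=(0,7) → add node 9 parent=1 cost=5
26. q=(0,12) nearest=2 d=2 new=(0,12) → add node 10 parent=2 cost=10
27. q=(8,3) nearest=8 d=6 new=(6,3) → blocked by [3,5]×[1,4], reject

Path: 0 1 2 10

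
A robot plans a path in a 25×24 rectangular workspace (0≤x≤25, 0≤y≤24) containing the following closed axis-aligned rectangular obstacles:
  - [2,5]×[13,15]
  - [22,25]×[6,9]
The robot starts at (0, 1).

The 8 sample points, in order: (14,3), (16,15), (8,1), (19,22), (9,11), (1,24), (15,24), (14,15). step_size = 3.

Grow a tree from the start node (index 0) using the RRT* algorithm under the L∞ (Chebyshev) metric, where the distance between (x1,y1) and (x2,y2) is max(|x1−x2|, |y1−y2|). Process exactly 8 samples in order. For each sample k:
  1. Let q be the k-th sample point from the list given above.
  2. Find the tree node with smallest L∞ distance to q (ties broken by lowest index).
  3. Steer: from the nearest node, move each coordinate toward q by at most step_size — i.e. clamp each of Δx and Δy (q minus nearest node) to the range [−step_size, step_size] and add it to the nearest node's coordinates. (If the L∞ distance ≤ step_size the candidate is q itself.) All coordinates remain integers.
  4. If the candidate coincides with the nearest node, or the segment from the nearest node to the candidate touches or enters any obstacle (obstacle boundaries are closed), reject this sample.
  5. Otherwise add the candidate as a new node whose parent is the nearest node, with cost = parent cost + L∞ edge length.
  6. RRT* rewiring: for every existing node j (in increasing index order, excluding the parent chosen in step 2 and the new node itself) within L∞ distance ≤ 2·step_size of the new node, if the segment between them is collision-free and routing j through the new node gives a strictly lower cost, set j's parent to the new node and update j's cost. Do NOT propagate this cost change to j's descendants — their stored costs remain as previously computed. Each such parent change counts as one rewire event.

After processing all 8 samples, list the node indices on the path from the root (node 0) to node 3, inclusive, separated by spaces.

Path: 0 1 3

1. q=(14,3) nearest=0 d=14 new=(3,3) → add node 1 parent=0 cost=3
2. q=(16,15) nearest=1 d=13 new=(6,6) → add node 2 parent=1 cost=6
3. q=(8,1) nearest=1 d=5 new=(6,1) → add node 3 parent=1 cost=6
4. q=(19,22) nearest=2 d=16 new=(9,9) → add node 4 parent=2 cost=9
5. q=(9,11) nearest=4 d=2 new=(9,11) → add node 5 parent=4 cost=11
6. q=(1,24) nearest=5 d=13 new=(6,14) → add node 6 parent=5 cost=14
7. q=(15,24) nearest=6 d=10 new=(9,17) → add node 7 parent=6 cost=17
8. q=(14,15) nearest=5 d=5 new=(12,14) → add node 8 parent=5 cost=14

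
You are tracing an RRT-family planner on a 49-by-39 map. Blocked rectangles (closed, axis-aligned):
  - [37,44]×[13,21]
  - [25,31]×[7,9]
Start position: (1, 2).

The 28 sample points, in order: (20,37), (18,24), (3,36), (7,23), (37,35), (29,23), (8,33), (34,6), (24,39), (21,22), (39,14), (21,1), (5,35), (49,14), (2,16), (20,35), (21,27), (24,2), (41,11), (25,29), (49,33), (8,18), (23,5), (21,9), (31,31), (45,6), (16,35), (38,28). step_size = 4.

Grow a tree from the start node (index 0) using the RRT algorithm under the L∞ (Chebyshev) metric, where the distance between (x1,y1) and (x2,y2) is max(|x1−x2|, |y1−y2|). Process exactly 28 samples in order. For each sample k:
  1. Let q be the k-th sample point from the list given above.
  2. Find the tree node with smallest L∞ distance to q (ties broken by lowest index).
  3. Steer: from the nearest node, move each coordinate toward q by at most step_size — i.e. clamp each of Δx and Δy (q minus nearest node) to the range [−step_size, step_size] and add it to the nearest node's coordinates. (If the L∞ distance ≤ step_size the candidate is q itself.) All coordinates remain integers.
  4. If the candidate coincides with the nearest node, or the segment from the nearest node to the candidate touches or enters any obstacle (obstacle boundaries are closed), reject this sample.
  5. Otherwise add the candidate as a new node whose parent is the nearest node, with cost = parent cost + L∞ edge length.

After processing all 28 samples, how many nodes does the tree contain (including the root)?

1. q=(20,37) nearest=0 d=35 new=(5,6) → add node 1 parent=0 cost=4
2. q=(18,24) nearest=1 d=18 new=(9,10) → add node 2 parent=1 cost=8
3. q=(3,36) nearest=2 d=26 new=(5,14) → add node 3 parent=2 cost=12
4. q=(7,23) nearest=3 d=9 new=(7,18) → add node 4 parent=3 cost=16
5. q=(37,35) nearest=2 d=28 new=(13,14) → add node 5 parent=2 cost=12
6. q=(29,23) nearest=5 d=16 new=(17,18) → add node 6 parent=5 cost=16
7. q=(8,33) nearest=4 d=15 new=(8,22) → add node 7 parent=4 cost=20
8. q=(34,6) nearest=6 d=17 new=(21,14) → add node 8 parent=6 cost=20
9. q=(24,39) nearest=7 d=17 new=(12,26) → add node 9 parent=7 cost=24
10. q=(21,22) nearest=6 d=4 new=(21,22) → add node 10 parent=6 cost=20
11. q=(39,14) nearest=8 d=18 new=(25,14) → add node 11 parent=8 cost=24
12. q=(21,1) nearest=2 d=12 new=(13,6) → add node 12 parent=2 cost=12
13. q=(5,35) nearest=9 d=9 new=(8,30) → add node 13 parent=9 cost=28
14. q=(49,14) nearest=11 d=24 new=(29,14) → add node 14 parent=11 cost=28
15. q=(2,16) nearest=3 d=3 new=(2,16) → add node 15 parent=3 cost=15
16. q=(20,35) nearest=9 d=9 new=(16,30) → add node 16 parent=9 cost=28
17. q=(21,27) nearest=10 d=5 new=(21,26) → add node 17 parent=10 cost=24
18. q=(24,2) nearest=12 d=11 new=(17,2) → add node 18 parent=12 cost=16
19. q=(41,11) nearest=14 d=12 new=(33,11) → add node 19 parent=14 cost=32
20. q=(25,29) nearest=17 d=4 new=(25,29) → add node 20 parent=17 cost=28
21. q=(49,33) nearest=14 d=20 new=(33,18) → add node 21 parent=14 cost=32
22. q=(8,18) nearest=4 d=1 new=(8,18) → add node 22 parent=4 cost=17
23. q=(23,5) nearest=18 d=6 new=(21,5) → add node 23 parent=18 cost=20
24. q=(21,9) nearest=23 d=4 new=(21,9) → add node 24 parent=23 cost=24
25. q=(31,31) nearest=20 d=6 new=(29,31) → add node 25 parent=20 cost=32
26. q=(45,6) nearest=19 d=12 new=(37,7) → add node 26 parent=19 cost=36
27. q=(16,35) nearest=16 d=5 new=(16,34) → add node 27 parent=16 cost=32
28. q=(38,28) nearest=25 d=9 new=(33,28) → add node 28 parent=25 cost=36

Node count: 29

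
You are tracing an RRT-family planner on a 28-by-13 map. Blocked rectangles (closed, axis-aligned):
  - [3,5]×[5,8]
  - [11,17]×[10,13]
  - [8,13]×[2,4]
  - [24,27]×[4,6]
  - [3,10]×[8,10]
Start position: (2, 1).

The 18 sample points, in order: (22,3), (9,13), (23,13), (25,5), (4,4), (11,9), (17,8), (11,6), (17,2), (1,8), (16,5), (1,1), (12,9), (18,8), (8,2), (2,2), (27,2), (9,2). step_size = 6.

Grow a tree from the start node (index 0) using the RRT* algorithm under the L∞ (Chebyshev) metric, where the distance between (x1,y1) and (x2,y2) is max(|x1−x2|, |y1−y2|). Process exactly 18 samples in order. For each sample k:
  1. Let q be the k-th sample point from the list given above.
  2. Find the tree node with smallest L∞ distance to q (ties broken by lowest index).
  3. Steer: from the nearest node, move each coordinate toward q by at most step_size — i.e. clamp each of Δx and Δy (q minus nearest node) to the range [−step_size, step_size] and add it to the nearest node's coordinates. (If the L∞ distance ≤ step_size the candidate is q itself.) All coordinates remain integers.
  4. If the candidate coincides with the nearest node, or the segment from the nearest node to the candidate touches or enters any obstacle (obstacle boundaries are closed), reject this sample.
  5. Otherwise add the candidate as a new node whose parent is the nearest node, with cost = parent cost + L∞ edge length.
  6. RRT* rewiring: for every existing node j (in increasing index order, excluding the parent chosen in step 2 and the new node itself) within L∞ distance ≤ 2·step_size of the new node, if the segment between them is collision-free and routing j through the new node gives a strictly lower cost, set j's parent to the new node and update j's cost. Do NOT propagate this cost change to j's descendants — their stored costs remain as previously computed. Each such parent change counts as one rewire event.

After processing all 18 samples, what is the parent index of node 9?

1. q=(22,3) nearest=0 d=20 new=(8,3) → blocked by [8,13]×[2,4], reject
2. q=(9,13) nearest=0 d=12 new=(8,7) → add node 1 parent=0 cost=6
3. q=(23,13) nearest=1 d=15 new=(14,13) → blocked by [11,17]×[10,13], reject
4. q=(25,5) nearest=1 d=17 new=(14,5) → add node 2 parent=1 cost=12
5. q=(4,4) nearest=0 d=3 new=(4,4) → add node 3 parent=0 cost=3
6. q=(11,9) nearest=1 d=3 new=(11,9) → blocked by [3,10]×[8,10], reject
7. q=(17,8) nearest=2 d=3 new=(17,8) → add node 4 parent=2 cost=15
8. q=(11,6) nearest=1 d=3 new=(11,6) → add node 5 parent=1 cost=9
9. q=(17,2) nearest=2 d=3 new=(17,2) → add node 6 parent=2 cost=15
10. q=(1,8) nearest=3 d=4 new=(1,8) → blocked by [3,5]×[5,8], reject
11. q=(16,5) nearest=2 d=2 new=(16,5) → add node 7 parent=2 cost=14
12. q=(1,1) nearest=0 d=1 new=(1,1) → add node 8 parent=0 cost=1
13. q=(12,9) nearest=5 d=3 new=(12,9) → add node 9 parent=5 cost=12
14. q=(18,8) nearest=4 d=1 new=(18,8) → add node 10 parent=4 cost=16
15. q=(8,2) nearest=3 d=4 new=(8,2) → blocked by [8,13]×[2,4], reject
16. q=(2,2) nearest=0 d=1 new=(2,2) → add node 11 parent=0 cost=1; rewire 9→11 (11<12)
17. q=(27,2) nearest=10 d=9 new=(24,2) → add node 12 parent=10 cost=22
18. q=(9,2) nearest=5 d=4 new=(9,2) → blocked by [8,13]×[2,4], reject

Parent of node 9: 11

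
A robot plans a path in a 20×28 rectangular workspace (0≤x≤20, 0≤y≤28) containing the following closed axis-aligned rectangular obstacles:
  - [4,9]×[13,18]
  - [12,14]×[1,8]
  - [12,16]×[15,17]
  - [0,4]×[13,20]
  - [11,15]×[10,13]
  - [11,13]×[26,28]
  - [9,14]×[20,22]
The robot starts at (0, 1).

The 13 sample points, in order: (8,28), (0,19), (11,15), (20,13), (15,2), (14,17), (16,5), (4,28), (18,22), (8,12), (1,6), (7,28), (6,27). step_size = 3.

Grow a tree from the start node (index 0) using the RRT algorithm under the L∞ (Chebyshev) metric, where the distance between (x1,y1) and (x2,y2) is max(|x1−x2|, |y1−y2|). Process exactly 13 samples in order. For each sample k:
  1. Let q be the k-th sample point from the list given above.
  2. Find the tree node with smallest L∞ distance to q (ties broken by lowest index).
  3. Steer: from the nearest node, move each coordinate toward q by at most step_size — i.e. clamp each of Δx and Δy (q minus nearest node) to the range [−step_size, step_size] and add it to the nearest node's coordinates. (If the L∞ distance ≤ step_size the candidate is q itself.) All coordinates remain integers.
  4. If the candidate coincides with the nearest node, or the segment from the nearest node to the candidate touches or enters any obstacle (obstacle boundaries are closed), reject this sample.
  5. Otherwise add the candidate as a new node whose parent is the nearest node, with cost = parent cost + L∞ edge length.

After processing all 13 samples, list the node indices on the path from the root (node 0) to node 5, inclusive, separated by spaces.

Path: 0 1 3 4 5

1. q=(8,28) nearest=0 d=27 new=(3,4) → add node 1 parent=0 cost=3
2. q=(0,19) nearest=1 d=15 new=(0,7) → add node 2 parent=1 cost=6
3. q=(11,15) nearest=1 d=11 new=(6,7) → add node 3 parent=1 cost=6
4. q=(20,13) nearest=3 d=14 new=(9,10) → add node 4 parent=3 cost=9
5. q=(15,2) nearest=4 d=8 new=(12,7) → blocked by [12,14]×[1,8], reject
6. q=(14,17) nearest=4 d=7 new=(12,13) → blocked by [11,15]×[10,13], reject
7. q=(16,5) nearest=4 d=7 new=(12,7) → blocked by [12,14]×[1,8], reject
8. q=(4,28) nearest=4 d=18 new=(6,13) → blocked by [4,9]×[13,18], reject
9. q=(18,22) nearest=4 d=12 new=(12,13) → blocked by [11,15]×[10,13], reject
10. q=(8,12) nearest=4 d=2 new=(8,12) → add node 5 parent=4 cost=11
11. q=(1,6) nearest=2 d=1 new=(1,6) → add node 6 parent=2 cost=7
12. q=(7,28) nearest=5 d=16 new=(7,15) → blocked by [4,9]×[13,18], reject
13. q=(6,27) nearest=5 d=15 new=(6,15) → blocked by [4,9]×[13,18], reject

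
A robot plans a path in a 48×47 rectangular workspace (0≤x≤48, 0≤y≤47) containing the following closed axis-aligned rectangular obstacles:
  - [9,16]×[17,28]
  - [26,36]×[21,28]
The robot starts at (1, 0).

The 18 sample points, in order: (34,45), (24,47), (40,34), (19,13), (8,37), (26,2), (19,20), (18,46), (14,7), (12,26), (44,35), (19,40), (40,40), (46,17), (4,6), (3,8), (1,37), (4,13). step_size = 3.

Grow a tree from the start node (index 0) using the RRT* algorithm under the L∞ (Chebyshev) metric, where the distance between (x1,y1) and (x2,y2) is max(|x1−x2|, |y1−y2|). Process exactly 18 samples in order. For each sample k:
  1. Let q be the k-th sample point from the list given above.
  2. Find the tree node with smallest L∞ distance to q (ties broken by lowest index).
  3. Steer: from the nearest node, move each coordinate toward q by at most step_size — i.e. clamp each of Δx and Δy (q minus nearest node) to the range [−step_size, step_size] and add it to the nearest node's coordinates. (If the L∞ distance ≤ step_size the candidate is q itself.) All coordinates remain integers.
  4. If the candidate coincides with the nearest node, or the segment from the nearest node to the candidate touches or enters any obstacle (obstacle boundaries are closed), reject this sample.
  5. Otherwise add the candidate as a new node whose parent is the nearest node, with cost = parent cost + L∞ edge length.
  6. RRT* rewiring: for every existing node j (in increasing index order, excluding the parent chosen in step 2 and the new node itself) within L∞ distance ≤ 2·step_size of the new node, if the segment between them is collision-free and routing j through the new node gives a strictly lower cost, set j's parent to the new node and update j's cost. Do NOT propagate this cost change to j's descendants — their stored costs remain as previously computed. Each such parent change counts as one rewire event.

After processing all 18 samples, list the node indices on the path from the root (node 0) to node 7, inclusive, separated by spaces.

1. q=(34,45) nearest=0 d=45 new=(4,3) → add node 1 parent=0 cost=3
2. q=(24,47) nearest=1 d=44 new=(7,6) → add node 2 parent=1 cost=6
3. q=(40,34) nearest=2 d=33 new=(10,9) → add node 3 parent=2 cost=9
4. q=(19,13) nearest=3 d=9 new=(13,12) → add node 4 parent=3 cost=12
5. q=(8,37) nearest=4 d=25 new=(10,15) → add node 5 parent=4 cost=15
6. q=(26,2) nearest=4 d=13 new=(16,9) → add node 6 parent=4 cost=15
7. q=(19,20) nearest=4 d=8 new=(16,15) → add node 7 parent=4 cost=15
8. q=(18,46) nearest=5 d=31 new=(13,18) → blocked by [9,16]×[17,28], reject
9. q=(14,7) nearest=6 d=2 new=(14,7) → add node 8 parent=6 cost=17
10. q=(12,26) nearest=5 d=11 new=(12,18) → blocked by [9,16]×[17,28], reject
11. q=(44,35) nearest=6 d=28 new=(19,12) → add node 9 parent=6 cost=18
12. q=(19,40) nearest=5 d=25 new=(13,18) → blocked by [9,16]×[17,28], reject
13. q=(40,40) nearest=7 d=25 new=(19,18) → add node 10 parent=7 cost=18
14. q=(46,17) nearest=9 d=27 new=(22,15) → add node 11 parent=9 cost=21
15. q=(4,6) nearest=1 d=3 new=(4,6) → add node 12 parent=1 cost=6
16. q=(3,8) nearest=12 d=2 new=(3,8) → add node 13 parent=12 cost=8
17. q=(1,37) nearest=10 d=19 new=(16,21) → blocked by [9,16]×[17,28], reject
18. q=(4,13) nearest=13 d=5 new=(4,11) → add node 14 parent=13 cost=11

Path: 0 1 2 3 4 7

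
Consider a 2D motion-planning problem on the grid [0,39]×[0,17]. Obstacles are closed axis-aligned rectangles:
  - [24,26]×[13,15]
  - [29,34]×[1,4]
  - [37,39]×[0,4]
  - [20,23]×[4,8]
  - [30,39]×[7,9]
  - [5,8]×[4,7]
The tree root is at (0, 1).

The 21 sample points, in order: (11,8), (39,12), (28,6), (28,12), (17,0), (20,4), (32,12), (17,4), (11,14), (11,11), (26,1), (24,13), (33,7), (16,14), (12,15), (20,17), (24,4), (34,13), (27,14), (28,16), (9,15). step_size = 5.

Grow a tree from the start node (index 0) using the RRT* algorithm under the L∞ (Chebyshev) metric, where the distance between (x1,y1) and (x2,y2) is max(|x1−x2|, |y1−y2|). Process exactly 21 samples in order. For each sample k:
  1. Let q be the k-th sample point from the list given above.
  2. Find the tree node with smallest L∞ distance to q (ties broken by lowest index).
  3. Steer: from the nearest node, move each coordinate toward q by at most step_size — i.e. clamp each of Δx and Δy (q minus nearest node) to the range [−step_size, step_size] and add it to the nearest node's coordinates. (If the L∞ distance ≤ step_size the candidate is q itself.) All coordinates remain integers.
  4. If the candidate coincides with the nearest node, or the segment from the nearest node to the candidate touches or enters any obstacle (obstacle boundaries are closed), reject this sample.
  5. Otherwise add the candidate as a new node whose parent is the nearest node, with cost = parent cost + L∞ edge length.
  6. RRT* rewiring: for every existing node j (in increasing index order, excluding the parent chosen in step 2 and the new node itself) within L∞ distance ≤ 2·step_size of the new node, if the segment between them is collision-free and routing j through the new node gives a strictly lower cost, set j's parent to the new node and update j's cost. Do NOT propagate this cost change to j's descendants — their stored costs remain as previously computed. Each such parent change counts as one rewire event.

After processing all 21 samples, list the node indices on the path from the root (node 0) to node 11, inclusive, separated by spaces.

1. q=(11,8) nearest=0 d=11 new=(5,6) → blocked by [5,8]×[4,7], reject
2. q=(39,12) nearest=0 d=39 new=(5,6) → blocked by [5,8]×[4,7], reject
3. q=(28,6) nearest=0 d=28 new=(5,6) → blocked by [5,8]×[4,7], reject
4. q=(28,12) nearest=0 d=28 new=(5,6) → blocked by [5,8]×[4,7], reject
5. q=(17,0) nearest=0 d=17 new=(5,0) → add node 1 parent=0 cost=5
6. q=(20,4) nearest=1 d=15 new=(10,4) → add node 2 parent=1 cost=10
7. q=(32,12) nearest=2 d=22 new=(15,9) → add node 3 parent=2 cost=15
8. q=(17,4) nearest=3 d=5 new=(17,4) → add node 4 parent=3 cost=20
9. q=(11,14) nearest=3 d=5 new=(11,14) → add node 5 parent=3 cost=20
10. q=(11,11) nearest=5 d=3 new=(11,11) → add node 6 parent=5 cost=23
11. q=(26,1) nearest=4 d=9 new=(22,1) → add node 7 parent=4 cost=25
12. q=(24,13) nearest=3 d=9 new=(20,13) → add node 8 parent=3 cost=20
13. q=(33,7) nearest=7 d=11 new=(27,6) → add node 9 parent=7 cost=30
14. q=(16,14) nearest=8 d=4 new=(16,14) → add node 10 parent=8 cost=24
15. q=(12,15) nearest=5 d=1 new=(12,15) → add node 11 parent=5 cost=21
16. q=(20,17) nearest=8 d=4 new=(20,17) → add node 12 parent=8 cost=24
17. q=(24,4) nearest=7 d=3 new=(24,4) → add node 13 parent=7 cost=28
18. q=(34,13) nearest=9 d=7 new=(32,11) → blocked by [30,39]×[7,9], reject
19. q=(27,14) nearest=8 d=7 new=(25,14) → blocked by [24,26]×[13,15], reject
20. q=(28,16) nearest=8 d=8 new=(25,16) → add node 14 parent=8 cost=25
21. q=(9,15) nearest=5 d=2 new=(9,15) → add node 15 parent=5 cost=22

Path: 0 1 2 3 5 11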